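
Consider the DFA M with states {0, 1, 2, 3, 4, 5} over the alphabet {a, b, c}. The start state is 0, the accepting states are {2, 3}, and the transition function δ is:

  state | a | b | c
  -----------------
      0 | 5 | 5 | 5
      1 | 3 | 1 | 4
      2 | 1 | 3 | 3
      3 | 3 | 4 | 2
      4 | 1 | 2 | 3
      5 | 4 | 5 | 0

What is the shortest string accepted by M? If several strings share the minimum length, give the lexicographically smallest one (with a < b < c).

aab

A breadth-first search from 0 reaches an accepting state first via the path 0 → 5 → 4 → 2 on input aab.
No string of length < 3 is accepted (BFS exhausts all shorter strings without reaching an accepting state), and aab is the lexicographically least accepting string of length 3.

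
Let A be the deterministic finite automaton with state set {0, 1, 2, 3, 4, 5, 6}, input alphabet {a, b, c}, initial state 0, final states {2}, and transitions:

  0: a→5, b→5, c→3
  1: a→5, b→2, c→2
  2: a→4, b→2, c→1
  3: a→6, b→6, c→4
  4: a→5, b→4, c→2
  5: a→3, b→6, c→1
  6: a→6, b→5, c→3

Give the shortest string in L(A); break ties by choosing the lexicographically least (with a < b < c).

A breadth-first search from 0 reaches an accepting state first via the path 0 → 5 → 1 → 2 on input acb.
No string of length < 3 is accepted (BFS exhausts all shorter strings without reaching an accepting state), and acb is the lexicographically least accepting string of length 3.

acb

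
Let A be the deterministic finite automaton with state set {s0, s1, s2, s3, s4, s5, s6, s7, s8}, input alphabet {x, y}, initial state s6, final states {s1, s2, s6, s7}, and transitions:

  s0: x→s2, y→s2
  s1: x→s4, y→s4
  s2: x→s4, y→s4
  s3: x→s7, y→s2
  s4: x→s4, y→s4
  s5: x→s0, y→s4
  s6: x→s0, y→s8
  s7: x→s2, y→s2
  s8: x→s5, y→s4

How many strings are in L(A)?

The useful subgraph on states {s0, s2, s5, s6, s8} is acyclic, so L(A) is finite; the longest accepting path visits 5 useful states, giving maximum string length 4.
Counting accepting paths from s6 by length: 1 of length 0, 2 of length 2, 2 of length 4. Total 5.

5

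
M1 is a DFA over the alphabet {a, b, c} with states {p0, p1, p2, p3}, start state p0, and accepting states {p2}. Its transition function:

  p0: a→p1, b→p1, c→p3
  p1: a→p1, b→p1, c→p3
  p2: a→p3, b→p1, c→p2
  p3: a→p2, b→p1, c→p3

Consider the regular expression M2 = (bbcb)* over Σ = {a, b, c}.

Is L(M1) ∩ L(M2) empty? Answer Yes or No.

Yes

Converting the expression M2 to a DFA (subset construction, then merging equivalent states) gives the minimal DFA with states {r0, r1, r2, r3, r4}, start state r0, accepting states {r0} and transitions r0: a→r1, b→r2, c→r1; r1: a→r1, b→r1, c→r1; r2: a→r1, b→r3, c→r1; r3: a→r1, b→r1, c→r4; r4: a→r1, b→r0, c→r1.
Exploring the product automaton M1 × M2 from the start pair (p0, r0), following both machines on each input symbol, reaches 8 state pairs: (p0, r0), (p1, r1), (p1, r2), (p3, r1), (p1, r3), (p2, r1), (p3, r4), (p1, r0).
M1 accepts in {p2} and M2 accepts in {r0}; no reachable pair has both components accepting, so no string drives both machines to acceptance simultaneously and L(M1) ∩ L(M2) = ∅.
So no string is accepted by both, and the intersection is empty.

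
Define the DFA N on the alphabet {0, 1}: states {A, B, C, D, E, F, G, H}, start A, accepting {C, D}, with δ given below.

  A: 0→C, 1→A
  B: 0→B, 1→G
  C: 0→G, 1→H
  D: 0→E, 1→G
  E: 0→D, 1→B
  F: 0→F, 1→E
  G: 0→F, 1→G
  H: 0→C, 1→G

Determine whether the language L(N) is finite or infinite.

State A is reachable from the start and can reach an accepting state, and it lies on the cycle A → A.
Traversing that cycle any number of times yields accepted strings of unbounded length, so the language is infinite.

infinite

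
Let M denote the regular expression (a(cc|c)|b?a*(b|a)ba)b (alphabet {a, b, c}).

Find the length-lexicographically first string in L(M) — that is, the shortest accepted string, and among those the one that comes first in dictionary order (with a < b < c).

By inspection of the expression, no string of length less than 3 matches, and acb is the lexicographically first match of length 3.

acb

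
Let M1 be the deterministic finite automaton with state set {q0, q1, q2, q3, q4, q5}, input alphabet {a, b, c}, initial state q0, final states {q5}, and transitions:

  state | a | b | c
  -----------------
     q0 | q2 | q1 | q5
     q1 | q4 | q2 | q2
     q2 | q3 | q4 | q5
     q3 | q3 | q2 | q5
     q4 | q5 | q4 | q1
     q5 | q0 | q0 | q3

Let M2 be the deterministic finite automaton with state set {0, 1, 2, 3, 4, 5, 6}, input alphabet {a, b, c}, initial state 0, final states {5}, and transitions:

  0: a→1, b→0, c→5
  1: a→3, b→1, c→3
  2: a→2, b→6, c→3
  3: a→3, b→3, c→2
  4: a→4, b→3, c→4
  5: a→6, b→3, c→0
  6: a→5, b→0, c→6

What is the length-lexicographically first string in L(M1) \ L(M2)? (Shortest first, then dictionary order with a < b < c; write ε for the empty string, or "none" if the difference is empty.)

ac

The string ac is accepted by M1 but not by M2.
No shorter string lies in the difference, and ac is the lexicographically first length-2 string in L(M1) \ L(M2).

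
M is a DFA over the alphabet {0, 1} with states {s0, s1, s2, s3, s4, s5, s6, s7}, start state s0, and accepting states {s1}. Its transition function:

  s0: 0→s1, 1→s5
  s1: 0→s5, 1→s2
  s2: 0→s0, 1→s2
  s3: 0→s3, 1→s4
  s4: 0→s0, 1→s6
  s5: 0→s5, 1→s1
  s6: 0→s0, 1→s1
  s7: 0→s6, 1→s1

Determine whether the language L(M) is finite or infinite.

infinite

State s0 is reachable from the start and can reach an accepting state, and it lies on the cycle s0 → s1 → s2 → s0.
Traversing that cycle any number of times yields accepted strings of unbounded length, so the language is infinite.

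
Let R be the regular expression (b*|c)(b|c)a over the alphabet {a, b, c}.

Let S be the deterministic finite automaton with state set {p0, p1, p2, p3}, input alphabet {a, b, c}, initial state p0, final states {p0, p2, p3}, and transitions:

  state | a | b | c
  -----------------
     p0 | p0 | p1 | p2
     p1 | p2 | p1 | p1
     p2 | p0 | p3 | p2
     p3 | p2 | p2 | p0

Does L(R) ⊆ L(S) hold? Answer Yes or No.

Yes

Converting the expression R to a DFA (subset construction, then merging equivalent states) gives the minimal DFA with states {r0, r1, r2, r3, r4, r5}, start state r0, accepting states {r4} and transitions r0: a→r1, b→r2, c→r3; r1: a→r1, b→r1, c→r1; r2: a→r4, b→r2, c→r5; r3: a→r4, b→r5, c→r5; r4: a→r1, b→r1, c→r1; r5: a→r4, b→r1, c→r1.
Exploring the product automaton R × S from the start pair (r0, p0), following both machines on each input symbol, reaches 12 state pairs: (r0, p0), (r1, p0), (r2, p1), (r3, p2), (r1, p1), (r1, p2), (r4, p2), (r5, p1), (r4, p0), (r5, p3), (r5, p2), (r1, p3).
R accepts in {r4} and S accepts in {p0, p2, p3}. The reachable pairs whose R-component is accepting are (r4, p2), (r4, p0); in each of them the S-component is accepting too, so the product for L(R) \ L(S) (R-component accepting, S-component rejecting) has no reachable accepting pair and the difference is empty.
Hence every string in L(R) is also in L(S).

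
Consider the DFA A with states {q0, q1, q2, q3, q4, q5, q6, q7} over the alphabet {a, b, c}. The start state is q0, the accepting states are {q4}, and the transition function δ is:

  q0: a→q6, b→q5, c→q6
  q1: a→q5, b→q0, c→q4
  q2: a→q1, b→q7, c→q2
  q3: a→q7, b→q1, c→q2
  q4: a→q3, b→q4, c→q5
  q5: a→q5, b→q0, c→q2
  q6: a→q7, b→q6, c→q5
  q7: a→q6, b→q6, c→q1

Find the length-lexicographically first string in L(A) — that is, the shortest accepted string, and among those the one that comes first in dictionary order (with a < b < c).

aacc

A breadth-first search from q0 reaches an accepting state first via the path q0 → q6 → q7 → q1 → q4 on input aacc.
No string of length < 4 is accepted (BFS exhausts all shorter strings without reaching an accepting state), and aacc is the lexicographically least accepting string of length 4.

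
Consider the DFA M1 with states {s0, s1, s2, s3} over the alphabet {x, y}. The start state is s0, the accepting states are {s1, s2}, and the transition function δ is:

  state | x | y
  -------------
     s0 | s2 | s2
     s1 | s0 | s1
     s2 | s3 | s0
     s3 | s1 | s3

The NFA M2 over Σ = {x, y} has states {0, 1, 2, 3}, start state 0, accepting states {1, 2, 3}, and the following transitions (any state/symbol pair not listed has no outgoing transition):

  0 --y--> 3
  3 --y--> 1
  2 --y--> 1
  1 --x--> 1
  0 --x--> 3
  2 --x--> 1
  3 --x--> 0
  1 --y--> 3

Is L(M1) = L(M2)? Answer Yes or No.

No

The string xxyx is accepted by M1 but rejected by M2.
So L(M1) ≠ L(M2).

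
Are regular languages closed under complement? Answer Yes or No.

Take a complete DFA for L and swap accepting and non-accepting states; the resulting DFA accepts exactly Σ* \ L.
So the regular languages are closed under complement.

Yes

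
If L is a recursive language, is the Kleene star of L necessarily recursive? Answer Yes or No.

For an input w of length n, decide by dynamic programming over positions 0..n whether w factors into blocks from L, calling the decider for L on each of the O(n²) substrings; every call halts, so this decides L*.
So the recursive languages are closed under Kleene star.

Yes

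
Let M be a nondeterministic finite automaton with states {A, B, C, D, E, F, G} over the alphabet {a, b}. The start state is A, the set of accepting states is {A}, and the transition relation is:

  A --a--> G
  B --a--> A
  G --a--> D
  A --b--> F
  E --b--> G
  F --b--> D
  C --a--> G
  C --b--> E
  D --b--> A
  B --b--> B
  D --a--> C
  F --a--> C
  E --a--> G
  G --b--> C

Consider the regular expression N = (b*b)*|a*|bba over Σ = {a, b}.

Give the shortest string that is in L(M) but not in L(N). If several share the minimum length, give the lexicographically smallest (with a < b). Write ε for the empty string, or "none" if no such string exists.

The string aab is accepted by M but not by N.
No shorter string lies in the difference, and aab is the lexicographically first length-3 string in L(M) \ L(N).

aab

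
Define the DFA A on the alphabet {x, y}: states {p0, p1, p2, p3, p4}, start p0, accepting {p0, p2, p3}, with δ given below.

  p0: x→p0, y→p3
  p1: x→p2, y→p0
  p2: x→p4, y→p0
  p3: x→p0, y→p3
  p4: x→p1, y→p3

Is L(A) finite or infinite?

State p0 is reachable from the start and can reach an accepting state, and it lies on the cycle p0 → p0.
Traversing that cycle any number of times yields accepted strings of unbounded length, so the language is infinite.

infinite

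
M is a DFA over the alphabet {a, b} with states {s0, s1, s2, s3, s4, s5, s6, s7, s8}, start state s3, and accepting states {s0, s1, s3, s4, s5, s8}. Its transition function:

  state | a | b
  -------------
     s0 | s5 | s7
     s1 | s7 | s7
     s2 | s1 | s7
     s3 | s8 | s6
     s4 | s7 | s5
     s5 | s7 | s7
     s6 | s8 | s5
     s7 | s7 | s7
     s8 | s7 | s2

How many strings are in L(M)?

The useful subgraph on states {s1, s2, s3, s5, s6, s8} is acyclic, so L(M) is finite; the longest accepting path visits 5 useful states, giving maximum string length 4.
Counting accepting paths from s3 by length: 1 of length 0, 1 of length 1, 2 of length 2, 1 of length 3, 1 of length 4. Total 6.

6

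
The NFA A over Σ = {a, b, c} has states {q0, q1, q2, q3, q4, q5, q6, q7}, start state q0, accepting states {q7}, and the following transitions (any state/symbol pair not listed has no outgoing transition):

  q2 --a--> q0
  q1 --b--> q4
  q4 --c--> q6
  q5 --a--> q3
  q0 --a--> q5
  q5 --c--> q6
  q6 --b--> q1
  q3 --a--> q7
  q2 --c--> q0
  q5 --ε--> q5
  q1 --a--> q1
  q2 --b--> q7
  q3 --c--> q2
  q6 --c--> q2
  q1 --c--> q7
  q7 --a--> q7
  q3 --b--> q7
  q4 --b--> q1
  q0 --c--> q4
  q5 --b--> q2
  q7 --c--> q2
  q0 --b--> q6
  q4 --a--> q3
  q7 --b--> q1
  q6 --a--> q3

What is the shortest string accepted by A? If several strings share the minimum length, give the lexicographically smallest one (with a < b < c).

aaa

A breadth-first search from q0 reaches an accepting state first via the path q0 → q5 → q3 → q7 on input aaa.
No string of length < 3 is accepted (BFS exhausts all shorter strings without reaching an accepting state), and aaa is the lexicographically least accepting string of length 3.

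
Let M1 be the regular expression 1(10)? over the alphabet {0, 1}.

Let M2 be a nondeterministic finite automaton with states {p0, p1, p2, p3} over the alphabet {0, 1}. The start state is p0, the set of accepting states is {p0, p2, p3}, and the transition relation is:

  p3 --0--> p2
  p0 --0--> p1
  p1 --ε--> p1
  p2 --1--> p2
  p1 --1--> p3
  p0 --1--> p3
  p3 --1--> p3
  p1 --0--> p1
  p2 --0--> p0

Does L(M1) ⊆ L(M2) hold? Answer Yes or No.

Yes

Converting the expression M1 to a DFA (subset construction, then merging equivalent states) gives the minimal DFA with states {r0, r1, r2, r3, r4}, start state r0, accepting states {r2, r4} and transitions r0: 0→r1, 1→r2; r1: 0→r1, 1→r1; r2: 0→r1, 1→r3; r3: 0→r4, 1→r1; r4: 0→r1, 1→r1.
Exploring the product automaton M1 × M2 from the start pair (r0, p0), following both machines on each input symbol, reaches 8 state pairs: (r0, p0), (r1, p1), (r2, p3), (r1, p3), (r1, p2), (r3, p3), (r1, p0), (r4, p2).
M1 accepts in {r2, r4} and M2 accepts in {p0, p2, p3}. The reachable pairs whose M1-component is accepting are (r2, p3), (r4, p2); in each of them the M2-component is accepting too, so the product for L(M1) \ L(M2) (M1-component accepting, M2-component rejecting) has no reachable accepting pair and the difference is empty.
Hence every string in L(M1) is also in L(M2).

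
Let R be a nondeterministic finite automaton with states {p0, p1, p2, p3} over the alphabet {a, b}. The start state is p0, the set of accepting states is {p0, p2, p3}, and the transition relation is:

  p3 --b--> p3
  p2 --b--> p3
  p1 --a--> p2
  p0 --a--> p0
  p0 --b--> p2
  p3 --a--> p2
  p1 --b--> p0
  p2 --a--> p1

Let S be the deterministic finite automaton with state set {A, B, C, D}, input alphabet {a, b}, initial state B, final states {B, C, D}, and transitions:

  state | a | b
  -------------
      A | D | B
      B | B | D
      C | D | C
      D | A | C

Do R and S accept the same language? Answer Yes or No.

Yes

Exploring the product automaton R × S from the start pair (p0, B), following both machines on each input symbol, reaches 4 state pairs: (p0, B), (p2, D), (p1, A), (p3, C).
R accepts in {p0, p2, p3} and S accepts in {B, C, D}. In every reachable pair the two components are either both accepting — (p0, B), (p2, D), (p3, C) — or both non-accepting, so no string is accepted by exactly one of the machines: L(R) \ L(S) and L(S) \ L(R) are both empty.
Hence every string is accepted by R iff it is accepted by S, and the two languages coincide.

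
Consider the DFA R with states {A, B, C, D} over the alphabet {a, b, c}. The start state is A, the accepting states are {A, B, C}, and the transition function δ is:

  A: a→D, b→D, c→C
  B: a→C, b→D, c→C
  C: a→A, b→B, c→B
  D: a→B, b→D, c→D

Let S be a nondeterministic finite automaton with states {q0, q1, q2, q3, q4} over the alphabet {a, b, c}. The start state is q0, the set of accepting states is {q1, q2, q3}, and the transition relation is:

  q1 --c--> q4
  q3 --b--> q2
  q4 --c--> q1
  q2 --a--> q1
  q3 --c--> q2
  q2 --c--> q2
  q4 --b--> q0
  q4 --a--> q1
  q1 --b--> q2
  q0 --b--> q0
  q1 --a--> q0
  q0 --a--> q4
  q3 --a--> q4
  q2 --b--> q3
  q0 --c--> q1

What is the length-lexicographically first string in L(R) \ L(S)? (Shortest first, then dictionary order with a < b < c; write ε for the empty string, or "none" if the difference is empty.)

ε

The empty string ε is accepted by R but not by S.
Since ε is the unique shortest string, it is the required witness.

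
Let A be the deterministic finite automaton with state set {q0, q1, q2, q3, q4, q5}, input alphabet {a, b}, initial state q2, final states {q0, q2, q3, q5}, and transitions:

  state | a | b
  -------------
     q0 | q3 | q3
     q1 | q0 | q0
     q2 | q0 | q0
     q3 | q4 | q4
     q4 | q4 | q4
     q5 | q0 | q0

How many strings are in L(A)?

7

The useful subgraph on states {q0, q2, q3} is acyclic, so L(A) is finite; the longest accepting path visits 3 useful states, giving maximum string length 2.
Counting accepting paths from q2 by length: 1 of length 0, 2 of length 1, 4 of length 2. Total 7.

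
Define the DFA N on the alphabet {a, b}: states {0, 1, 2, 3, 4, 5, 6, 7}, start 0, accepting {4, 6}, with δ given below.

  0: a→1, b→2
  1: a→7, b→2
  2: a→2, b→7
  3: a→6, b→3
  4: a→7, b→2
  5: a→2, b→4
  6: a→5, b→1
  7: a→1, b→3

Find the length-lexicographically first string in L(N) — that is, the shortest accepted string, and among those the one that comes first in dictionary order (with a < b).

A breadth-first search from 0 reaches an accepting state first via the path 0 → 1 → 7 → 3 → 6 on input aaba.
No string of length < 4 is accepted (BFS exhausts all shorter strings without reaching an accepting state), and aaba is the lexicographically least accepting string of length 4.

aaba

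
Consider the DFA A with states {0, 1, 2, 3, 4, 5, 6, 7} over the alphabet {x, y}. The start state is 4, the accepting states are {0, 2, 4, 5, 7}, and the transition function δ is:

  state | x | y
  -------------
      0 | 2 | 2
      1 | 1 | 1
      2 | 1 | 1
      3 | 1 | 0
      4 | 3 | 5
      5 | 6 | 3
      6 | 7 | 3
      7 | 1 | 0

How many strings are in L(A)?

15

The useful subgraph on states {0, 2, 3, 4, 5, 6, 7} is acyclic, so L(A) is finite; the longest accepting path visits 6 useful states, giving maximum string length 5.
Counting accepting paths from 4 by length: 1 of length 0, 1 of length 1, 1 of length 2, 4 of length 3, 4 of length 4, 4 of length 5. Total 15.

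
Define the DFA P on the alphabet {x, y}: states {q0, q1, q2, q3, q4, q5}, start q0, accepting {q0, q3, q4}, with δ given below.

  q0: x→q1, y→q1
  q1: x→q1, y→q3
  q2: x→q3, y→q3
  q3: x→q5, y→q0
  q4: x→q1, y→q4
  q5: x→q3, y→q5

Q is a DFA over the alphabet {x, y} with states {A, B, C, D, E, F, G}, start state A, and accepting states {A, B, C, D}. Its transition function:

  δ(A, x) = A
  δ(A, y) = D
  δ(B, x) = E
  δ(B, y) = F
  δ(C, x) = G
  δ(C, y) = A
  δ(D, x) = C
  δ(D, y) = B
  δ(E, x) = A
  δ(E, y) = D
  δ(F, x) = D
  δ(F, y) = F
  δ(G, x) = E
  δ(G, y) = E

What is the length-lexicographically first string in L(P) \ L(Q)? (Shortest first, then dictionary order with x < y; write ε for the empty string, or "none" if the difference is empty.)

yyy

The string yyy is accepted by P but not by Q.
No shorter string lies in the difference, and yyy is the lexicographically first length-3 string in L(P) \ L(Q).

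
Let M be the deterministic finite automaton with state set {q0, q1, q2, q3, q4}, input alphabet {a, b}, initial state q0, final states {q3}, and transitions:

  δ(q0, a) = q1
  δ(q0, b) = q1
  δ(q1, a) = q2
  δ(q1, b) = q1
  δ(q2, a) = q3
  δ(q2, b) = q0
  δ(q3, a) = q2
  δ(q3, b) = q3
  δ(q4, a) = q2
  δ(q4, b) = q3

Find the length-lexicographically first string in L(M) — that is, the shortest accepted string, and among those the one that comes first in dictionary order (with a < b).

A breadth-first search from q0 reaches an accepting state first via the path q0 → q1 → q2 → q3 on input aaa.
No string of length < 3 is accepted (BFS exhausts all shorter strings without reaching an accepting state), and aaa is the lexicographically least accepting string of length 3.

aaa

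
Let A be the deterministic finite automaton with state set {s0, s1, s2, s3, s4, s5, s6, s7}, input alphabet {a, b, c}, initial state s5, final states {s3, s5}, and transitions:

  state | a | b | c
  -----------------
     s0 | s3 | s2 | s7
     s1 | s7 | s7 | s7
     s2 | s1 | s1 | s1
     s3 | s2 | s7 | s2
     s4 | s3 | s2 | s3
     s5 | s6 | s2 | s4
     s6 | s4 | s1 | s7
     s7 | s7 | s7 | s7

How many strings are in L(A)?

The useful subgraph on states {s3, s4, s5, s6} is acyclic, so L(A) is finite; the longest accepting path visits 4 useful states, giving maximum string length 3.
Counting accepting paths from s5 by length: 1 of length 0, 2 of length 2, 2 of length 3. Total 5.

5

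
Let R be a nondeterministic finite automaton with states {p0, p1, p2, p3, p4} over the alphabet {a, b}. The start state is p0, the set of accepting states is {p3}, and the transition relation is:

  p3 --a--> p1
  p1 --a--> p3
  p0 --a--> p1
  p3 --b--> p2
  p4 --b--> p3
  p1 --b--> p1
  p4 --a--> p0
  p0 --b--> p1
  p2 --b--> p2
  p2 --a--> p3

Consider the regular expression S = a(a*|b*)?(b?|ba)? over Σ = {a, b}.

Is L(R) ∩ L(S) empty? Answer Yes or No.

No

The string aa is accepted by both R and S.
Hence L(R) ∩ L(S) ≠ ∅.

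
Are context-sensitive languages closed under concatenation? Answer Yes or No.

Yes

With disjoint nonterminals (and terminals first replaced by fresh nonterminal copies so contexts cannot straddle the boundary), S → S₁S₂ added to two noncontracting grammars is noncontracting and generates L₁L₂; equivalently an LBA guesses the split point and checks each part in place.
So the context-sensitive languages are closed under concatenation.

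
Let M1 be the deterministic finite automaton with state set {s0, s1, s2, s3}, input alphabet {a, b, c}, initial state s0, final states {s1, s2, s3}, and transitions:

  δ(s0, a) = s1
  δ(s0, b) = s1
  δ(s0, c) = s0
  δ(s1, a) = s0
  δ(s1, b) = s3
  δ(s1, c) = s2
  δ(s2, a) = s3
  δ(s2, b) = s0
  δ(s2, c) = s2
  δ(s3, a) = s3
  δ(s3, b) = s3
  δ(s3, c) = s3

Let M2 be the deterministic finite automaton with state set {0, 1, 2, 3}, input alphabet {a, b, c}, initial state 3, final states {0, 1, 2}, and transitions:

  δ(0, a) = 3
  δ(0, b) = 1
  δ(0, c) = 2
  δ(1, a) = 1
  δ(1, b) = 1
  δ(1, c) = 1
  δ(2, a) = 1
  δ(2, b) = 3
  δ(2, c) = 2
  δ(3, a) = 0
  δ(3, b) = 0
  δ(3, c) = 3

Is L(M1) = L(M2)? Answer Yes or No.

Exploring the product automaton M1 × M2 from the start pair (s0, 3), following both machines on each input symbol, reaches 4 state pairs: (s0, 3), (s1, 0), (s3, 1), (s2, 2).
M1 accepts in {s1, s2, s3} and M2 accepts in {0, 1, 2}. In every reachable pair the two components are either both accepting — (s1, 0), (s3, 1), (s2, 2) — or both non-accepting, so no string is accepted by exactly one of the machines: L(M1) \ L(M2) and L(M2) \ L(M1) are both empty.
Hence every string is accepted by M1 iff it is accepted by M2, and the two languages coincide.

Yes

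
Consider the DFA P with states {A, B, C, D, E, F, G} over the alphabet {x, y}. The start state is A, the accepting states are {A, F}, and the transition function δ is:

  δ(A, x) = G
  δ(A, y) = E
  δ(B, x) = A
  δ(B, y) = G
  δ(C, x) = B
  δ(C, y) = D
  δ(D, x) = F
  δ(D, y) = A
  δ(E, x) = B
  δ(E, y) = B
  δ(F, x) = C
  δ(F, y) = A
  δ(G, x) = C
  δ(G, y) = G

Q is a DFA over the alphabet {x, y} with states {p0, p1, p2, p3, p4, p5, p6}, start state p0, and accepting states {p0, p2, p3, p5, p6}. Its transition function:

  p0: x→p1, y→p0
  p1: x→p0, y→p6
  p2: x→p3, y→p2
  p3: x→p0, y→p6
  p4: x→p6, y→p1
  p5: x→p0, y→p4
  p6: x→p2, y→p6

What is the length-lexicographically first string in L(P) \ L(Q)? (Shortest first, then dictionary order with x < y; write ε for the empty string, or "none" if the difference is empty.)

yyx

The string yyx is accepted by P but not by Q.
No shorter string lies in the difference, and yyx is the lexicographically first length-3 string in L(P) \ L(Q).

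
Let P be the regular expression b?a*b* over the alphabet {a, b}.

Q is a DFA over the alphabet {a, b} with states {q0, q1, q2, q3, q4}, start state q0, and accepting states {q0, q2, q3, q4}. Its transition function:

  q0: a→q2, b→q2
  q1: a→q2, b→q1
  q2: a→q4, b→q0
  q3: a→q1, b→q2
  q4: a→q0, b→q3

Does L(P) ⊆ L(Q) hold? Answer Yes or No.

Yes

Converting the expression P to a DFA (subset construction, then merging equivalent states) gives the minimal DFA with states {p0, p1, p2, p3}, start state p0, accepting states {p0, p1, p2} and transitions p0: a→p1, b→p1; p1: a→p1, b→p2; p2: a→p3, b→p2; p3: a→p3, b→p3.
Exploring the product automaton P × Q from the start pair (p0, q0), following both machines on each input symbol, reaches 12 state pairs: (p0, q0), (p1, q2), (p1, q4), (p2, q0), (p1, q0), (p2, q3), (p3, q2), (p2, q2), (p3, q1), (p3, q4), (p3, q0), (p3, q3).
P accepts in {p0, p1, p2} and Q accepts in {q0, q2, q3, q4}. The reachable pairs whose P-component is accepting are (p0, q0), (p1, q2), (p1, q4), (p2, q0), (p1, q0), (p2, q3), (p2, q2); in each of them the Q-component is accepting too, so the product for L(P) \ L(Q) (P-component accepting, Q-component rejecting) has no reachable accepting pair and the difference is empty.
Hence every string in L(P) is also in L(Q).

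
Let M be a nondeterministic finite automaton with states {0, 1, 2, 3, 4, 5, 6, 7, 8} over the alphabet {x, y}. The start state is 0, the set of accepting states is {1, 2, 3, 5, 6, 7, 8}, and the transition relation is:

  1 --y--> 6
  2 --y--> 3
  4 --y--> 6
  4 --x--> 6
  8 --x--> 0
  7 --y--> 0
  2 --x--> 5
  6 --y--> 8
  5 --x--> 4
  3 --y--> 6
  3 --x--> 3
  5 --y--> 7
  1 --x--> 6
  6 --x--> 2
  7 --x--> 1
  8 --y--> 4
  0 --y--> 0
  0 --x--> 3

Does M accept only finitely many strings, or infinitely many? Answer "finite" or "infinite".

State 0 is reachable from the start and can reach an accepting state, and it lies on the cycle 0 → 0.
Traversing that cycle any number of times yields accepted strings of unbounded length, so the language is infinite.

infinite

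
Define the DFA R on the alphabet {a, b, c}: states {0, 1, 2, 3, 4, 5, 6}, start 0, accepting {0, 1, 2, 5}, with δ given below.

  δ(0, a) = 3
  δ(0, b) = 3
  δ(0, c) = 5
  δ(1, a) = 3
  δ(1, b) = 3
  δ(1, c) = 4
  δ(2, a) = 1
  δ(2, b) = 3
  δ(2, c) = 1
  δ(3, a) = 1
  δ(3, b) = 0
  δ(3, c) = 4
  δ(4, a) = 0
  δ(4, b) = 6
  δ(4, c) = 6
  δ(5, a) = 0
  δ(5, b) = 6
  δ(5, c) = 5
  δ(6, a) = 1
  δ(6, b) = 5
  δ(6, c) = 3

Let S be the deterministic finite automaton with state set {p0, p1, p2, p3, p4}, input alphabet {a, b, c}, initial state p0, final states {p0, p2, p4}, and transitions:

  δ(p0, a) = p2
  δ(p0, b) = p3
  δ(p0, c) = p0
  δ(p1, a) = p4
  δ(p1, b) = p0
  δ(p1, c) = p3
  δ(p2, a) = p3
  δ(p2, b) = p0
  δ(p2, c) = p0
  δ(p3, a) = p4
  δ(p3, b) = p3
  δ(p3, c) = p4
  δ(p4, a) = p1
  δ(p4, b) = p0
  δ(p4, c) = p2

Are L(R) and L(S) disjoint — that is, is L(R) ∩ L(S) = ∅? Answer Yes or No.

The empty string ε is accepted by both R and S.
Hence L(R) ∩ L(S) ≠ ∅.

No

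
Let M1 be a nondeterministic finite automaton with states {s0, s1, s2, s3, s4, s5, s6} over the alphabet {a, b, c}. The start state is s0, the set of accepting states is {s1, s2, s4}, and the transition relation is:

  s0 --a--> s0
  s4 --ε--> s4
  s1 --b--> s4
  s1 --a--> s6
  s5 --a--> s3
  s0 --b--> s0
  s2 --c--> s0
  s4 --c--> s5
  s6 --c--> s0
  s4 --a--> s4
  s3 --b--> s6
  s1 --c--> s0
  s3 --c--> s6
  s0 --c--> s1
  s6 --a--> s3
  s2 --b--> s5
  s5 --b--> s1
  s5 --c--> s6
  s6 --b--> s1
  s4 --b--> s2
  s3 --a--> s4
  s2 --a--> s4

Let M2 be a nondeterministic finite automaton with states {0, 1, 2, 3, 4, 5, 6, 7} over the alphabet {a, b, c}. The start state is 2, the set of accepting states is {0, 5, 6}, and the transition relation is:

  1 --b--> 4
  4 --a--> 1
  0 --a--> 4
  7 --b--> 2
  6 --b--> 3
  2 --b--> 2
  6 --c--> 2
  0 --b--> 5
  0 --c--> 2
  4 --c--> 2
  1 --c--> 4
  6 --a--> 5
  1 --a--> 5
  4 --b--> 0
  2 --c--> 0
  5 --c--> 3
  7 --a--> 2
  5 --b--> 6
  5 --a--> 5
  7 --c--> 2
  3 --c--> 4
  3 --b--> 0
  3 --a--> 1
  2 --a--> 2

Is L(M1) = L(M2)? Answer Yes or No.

Yes

Exploring the product automaton M1 × M2 from the start pair (s0, 2), following both machines on each input symbol, reaches 7 state pairs: (s0, 2), (s1, 0), (s6, 4), (s4, 5), (s3, 1), (s2, 6), (s5, 3).
M1 accepts in {s1, s2, s4} and M2 accepts in {0, 5, 6}. In every reachable pair the two components are either both accepting — (s1, 0), (s4, 5), (s2, 6) — or both non-accepting, so no string is accepted by exactly one of the machines: L(M1) \ L(M2) and L(M2) \ L(M1) are both empty.
Hence every string is accepted by M1 iff it is accepted by M2, and the two languages coincide.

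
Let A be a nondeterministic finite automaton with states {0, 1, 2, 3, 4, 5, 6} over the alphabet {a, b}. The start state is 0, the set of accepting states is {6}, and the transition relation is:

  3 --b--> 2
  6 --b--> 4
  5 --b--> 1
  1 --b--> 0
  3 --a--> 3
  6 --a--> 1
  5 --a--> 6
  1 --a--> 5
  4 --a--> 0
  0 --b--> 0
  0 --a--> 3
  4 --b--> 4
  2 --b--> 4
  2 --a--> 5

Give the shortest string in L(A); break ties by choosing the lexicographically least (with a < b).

abaa

A breadth-first search from 0 reaches an accepting state first via the path 0 → 3 → 2 → 5 → 6 on input abaa.
No string of length < 4 is accepted (BFS exhausts all shorter strings without reaching an accepting state), and abaa is the lexicographically least accepting string of length 4.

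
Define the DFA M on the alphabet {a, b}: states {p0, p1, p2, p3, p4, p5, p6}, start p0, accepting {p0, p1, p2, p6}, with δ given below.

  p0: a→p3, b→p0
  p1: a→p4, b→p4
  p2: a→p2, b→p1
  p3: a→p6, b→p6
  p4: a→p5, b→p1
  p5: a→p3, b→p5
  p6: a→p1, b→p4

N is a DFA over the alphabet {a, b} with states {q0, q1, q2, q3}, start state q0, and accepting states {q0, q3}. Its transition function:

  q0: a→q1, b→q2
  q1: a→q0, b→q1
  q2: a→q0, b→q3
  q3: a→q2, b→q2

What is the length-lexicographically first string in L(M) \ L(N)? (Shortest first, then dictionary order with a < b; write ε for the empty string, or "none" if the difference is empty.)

b

The string b is accepted by M but not by N.
No shorter string lies in the difference, and b is the lexicographically first length-1 string in L(M) \ L(N).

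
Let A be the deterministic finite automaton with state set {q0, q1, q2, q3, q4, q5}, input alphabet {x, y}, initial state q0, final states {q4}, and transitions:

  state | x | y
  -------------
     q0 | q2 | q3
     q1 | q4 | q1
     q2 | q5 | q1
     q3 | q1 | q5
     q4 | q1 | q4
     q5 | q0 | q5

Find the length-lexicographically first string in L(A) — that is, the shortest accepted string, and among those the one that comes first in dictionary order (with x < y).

A breadth-first search from q0 reaches an accepting state first via the path q0 → q2 → q1 → q4 on input xyx.
No string of length < 3 is accepted (BFS exhausts all shorter strings without reaching an accepting state), and xyx is the lexicographically least accepting string of length 3.

xyx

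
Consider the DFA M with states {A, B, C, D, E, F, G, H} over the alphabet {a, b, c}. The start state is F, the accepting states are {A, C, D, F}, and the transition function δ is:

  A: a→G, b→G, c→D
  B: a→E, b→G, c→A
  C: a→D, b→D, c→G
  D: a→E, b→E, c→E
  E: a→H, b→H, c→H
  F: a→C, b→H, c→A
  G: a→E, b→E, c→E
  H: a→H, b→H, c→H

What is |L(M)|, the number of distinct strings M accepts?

The useful subgraph on states {A, C, D, F} is acyclic, so L(M) is finite; the longest accepting path visits 3 useful states, giving maximum string length 2.
Counting accepting paths from F by length: 1 of length 0, 2 of length 1, 3 of length 2. Total 6.

6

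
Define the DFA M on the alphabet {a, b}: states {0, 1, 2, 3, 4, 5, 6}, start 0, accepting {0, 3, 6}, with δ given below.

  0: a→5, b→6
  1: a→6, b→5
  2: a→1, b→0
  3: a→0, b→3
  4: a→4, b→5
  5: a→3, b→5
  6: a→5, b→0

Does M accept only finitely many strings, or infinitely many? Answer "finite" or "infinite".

State 0 is reachable from the start and can reach an accepting state, and it lies on the cycle 0 → 5 → 3 → 0.
Traversing that cycle any number of times yields accepted strings of unbounded length, so the language is infinite.

infinite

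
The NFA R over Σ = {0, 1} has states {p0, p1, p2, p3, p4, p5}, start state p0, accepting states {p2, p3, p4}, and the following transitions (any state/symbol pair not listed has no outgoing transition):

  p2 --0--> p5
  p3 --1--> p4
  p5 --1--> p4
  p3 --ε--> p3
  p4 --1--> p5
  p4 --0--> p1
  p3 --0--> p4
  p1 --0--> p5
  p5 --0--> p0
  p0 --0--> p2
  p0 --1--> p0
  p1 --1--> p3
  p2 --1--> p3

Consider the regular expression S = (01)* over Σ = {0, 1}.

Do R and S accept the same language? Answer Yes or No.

The string 0 is accepted by R but rejected by S.
So L(R) ≠ L(S).

No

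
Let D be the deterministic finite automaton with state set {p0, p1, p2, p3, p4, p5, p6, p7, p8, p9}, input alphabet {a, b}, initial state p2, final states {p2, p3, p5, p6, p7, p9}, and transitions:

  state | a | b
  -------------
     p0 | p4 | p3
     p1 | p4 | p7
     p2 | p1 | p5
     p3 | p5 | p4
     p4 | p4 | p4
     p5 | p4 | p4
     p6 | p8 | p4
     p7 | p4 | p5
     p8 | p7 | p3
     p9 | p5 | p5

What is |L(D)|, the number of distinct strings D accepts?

The useful subgraph on states {p1, p2, p5, p7} is acyclic, so L(D) is finite; the longest accepting path visits 4 useful states, giving maximum string length 3.
Counting accepting paths from p2 by length: 1 of length 0, 1 of length 1, 1 of length 2, 1 of length 3. Total 4.

4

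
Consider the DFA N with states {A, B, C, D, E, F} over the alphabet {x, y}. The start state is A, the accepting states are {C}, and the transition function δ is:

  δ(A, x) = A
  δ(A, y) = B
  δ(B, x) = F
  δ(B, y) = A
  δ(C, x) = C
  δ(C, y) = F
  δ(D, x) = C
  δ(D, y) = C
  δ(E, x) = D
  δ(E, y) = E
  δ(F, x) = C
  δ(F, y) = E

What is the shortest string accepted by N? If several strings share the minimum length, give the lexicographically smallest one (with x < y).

A breadth-first search from A reaches an accepting state first via the path A → B → F → C on input yxx.
No string of length < 3 is accepted (BFS exhausts all shorter strings without reaching an accepting state), and yxx is the lexicographically least accepting string of length 3.

yxx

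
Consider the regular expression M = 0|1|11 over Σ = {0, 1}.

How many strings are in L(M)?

3

The expression has no Kleene star, so L(M) is finite. Expanding the alternatives gives {0, 1, 11}.
That is 2 of length 1, 1 of length 2: 3 strings in all.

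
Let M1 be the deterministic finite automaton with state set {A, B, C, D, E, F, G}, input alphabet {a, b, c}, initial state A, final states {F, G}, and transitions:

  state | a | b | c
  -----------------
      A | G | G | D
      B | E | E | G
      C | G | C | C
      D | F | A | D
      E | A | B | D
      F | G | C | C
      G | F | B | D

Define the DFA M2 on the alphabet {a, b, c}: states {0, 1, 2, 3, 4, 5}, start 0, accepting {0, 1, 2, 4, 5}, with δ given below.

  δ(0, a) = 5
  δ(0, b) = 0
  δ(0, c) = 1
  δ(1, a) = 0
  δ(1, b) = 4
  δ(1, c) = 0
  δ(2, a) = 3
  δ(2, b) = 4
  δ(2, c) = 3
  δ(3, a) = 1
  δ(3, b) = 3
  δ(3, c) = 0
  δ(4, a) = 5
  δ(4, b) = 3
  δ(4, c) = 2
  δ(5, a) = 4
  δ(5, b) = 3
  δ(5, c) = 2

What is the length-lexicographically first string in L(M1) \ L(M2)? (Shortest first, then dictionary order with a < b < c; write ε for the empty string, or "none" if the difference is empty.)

aca

The string aca is accepted by M1 but not by M2.
No shorter string lies in the difference, and aca is the lexicographically first length-3 string in L(M1) \ L(M2).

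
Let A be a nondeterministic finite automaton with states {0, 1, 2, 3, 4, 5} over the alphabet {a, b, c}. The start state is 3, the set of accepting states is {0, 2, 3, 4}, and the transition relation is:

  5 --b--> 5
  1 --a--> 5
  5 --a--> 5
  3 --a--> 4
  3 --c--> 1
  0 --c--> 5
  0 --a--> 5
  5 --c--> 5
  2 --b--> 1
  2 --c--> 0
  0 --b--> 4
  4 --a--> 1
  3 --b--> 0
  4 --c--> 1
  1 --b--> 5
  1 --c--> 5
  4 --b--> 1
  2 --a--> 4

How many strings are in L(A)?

4

The useful subgraph on states {0, 3, 4} is acyclic, so L(A) is finite; the longest accepting path visits 3 useful states, giving maximum string length 2.
Counting accepting paths from 3 by length: 1 of length 0, 2 of length 1, 1 of length 2. Total 4.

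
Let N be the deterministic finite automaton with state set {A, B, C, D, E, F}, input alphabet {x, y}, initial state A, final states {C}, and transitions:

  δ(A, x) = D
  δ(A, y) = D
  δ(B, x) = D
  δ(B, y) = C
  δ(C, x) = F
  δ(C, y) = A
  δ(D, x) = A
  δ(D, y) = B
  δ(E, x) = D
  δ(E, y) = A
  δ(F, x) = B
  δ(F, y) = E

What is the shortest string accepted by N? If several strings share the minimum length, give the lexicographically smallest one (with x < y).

A breadth-first search from A reaches an accepting state first via the path A → D → B → C on input xyy.
No string of length < 3 is accepted (BFS exhausts all shorter strings without reaching an accepting state), and xyy is the lexicographically least accepting string of length 3.

xyy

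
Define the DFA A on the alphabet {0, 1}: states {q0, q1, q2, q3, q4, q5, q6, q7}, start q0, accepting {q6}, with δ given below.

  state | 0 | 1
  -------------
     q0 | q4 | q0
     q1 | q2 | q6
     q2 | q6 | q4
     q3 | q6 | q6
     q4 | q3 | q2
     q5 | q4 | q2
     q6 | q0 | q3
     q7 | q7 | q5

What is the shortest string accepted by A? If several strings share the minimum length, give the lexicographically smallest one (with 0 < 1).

000

A breadth-first search from q0 reaches an accepting state first via the path q0 → q4 → q3 → q6 on input 000.
No string of length < 3 is accepted (BFS exhausts all shorter strings without reaching an accepting state), and 000 is the lexicographically least accepting string of length 3.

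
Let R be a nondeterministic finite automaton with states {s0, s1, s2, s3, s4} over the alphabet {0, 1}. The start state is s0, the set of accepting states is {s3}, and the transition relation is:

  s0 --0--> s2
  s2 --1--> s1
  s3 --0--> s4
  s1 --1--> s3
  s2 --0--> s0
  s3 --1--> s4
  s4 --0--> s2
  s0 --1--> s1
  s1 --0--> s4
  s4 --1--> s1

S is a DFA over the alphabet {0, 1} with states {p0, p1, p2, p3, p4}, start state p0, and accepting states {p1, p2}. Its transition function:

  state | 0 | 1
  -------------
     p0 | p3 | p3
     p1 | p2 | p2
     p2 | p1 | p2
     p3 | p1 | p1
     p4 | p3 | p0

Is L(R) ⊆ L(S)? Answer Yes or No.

Yes

Exploring the product automaton R × S from the start pair (s0, p0), following both machines on each input symbol, reaches 13 state pairs: (s0, p0), (s2, p3), (s1, p3), (s0, p1), (s1, p1), (s4, p1), (s3, p1), (s2, p2), (s1, p2), (s4, p2), (s3, p2), (s2, p1), (s0, p2).
R accepts in {s3} and S accepts in {p1, p2}. The reachable pairs whose R-component is accepting are (s3, p1), (s3, p2); in each of them the S-component is accepting too, so the product for L(R) \ L(S) (R-component accepting, S-component rejecting) has no reachable accepting pair and the difference is empty.
Hence every string in L(R) is also in L(S).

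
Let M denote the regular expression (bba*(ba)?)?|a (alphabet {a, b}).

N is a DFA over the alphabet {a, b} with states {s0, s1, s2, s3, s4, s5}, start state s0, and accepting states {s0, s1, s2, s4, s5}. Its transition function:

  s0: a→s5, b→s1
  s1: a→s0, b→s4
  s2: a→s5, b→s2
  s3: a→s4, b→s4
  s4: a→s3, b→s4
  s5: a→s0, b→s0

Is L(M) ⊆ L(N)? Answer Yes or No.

The string bba is in L(M) but not in L(N).
So L(M) ⊄ L(N).

No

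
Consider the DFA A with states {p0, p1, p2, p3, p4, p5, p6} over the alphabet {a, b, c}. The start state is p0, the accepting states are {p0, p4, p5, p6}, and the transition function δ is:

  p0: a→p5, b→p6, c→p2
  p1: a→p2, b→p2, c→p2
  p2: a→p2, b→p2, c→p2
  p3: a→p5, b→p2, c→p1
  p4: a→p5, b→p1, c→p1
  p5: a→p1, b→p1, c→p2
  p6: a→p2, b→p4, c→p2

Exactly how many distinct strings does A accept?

The useful subgraph on states {p0, p4, p5, p6} is acyclic, so L(A) is finite; the longest accepting path visits 4 useful states, giving maximum string length 3.
Counting accepting paths from p0 by length: 1 of length 0, 2 of length 1, 1 of length 2, 1 of length 3. Total 5.

5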